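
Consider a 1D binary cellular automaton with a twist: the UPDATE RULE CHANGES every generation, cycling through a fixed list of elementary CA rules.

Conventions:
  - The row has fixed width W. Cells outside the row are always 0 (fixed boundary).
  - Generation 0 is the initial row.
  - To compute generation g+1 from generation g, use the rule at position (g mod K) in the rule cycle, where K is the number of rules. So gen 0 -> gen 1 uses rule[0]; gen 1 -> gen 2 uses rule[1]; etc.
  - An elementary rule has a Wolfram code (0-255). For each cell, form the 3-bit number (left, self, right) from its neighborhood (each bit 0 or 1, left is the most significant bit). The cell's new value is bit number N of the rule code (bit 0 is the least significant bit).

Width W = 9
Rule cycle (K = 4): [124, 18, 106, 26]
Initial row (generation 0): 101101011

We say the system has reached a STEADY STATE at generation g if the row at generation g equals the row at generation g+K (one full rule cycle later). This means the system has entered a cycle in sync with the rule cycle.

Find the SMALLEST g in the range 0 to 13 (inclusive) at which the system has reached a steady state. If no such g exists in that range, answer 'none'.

Answer: 2

Derivation:
Gen 0: 101101011
Gen 1 (rule 124): 111111111
Gen 2 (rule 18): 000000000
Gen 3 (rule 106): 000000000
Gen 4 (rule 26): 000000000
Gen 5 (rule 124): 000000000
Gen 6 (rule 18): 000000000
Gen 7 (rule 106): 000000000
Gen 8 (rule 26): 000000000
Gen 9 (rule 124): 000000000
Gen 10 (rule 18): 000000000
Gen 11 (rule 106): 000000000
Gen 12 (rule 26): 000000000
Gen 13 (rule 124): 000000000
Gen 14 (rule 18): 000000000
Gen 15 (rule 106): 000000000
Gen 16 (rule 26): 000000000
Gen 17 (rule 124): 000000000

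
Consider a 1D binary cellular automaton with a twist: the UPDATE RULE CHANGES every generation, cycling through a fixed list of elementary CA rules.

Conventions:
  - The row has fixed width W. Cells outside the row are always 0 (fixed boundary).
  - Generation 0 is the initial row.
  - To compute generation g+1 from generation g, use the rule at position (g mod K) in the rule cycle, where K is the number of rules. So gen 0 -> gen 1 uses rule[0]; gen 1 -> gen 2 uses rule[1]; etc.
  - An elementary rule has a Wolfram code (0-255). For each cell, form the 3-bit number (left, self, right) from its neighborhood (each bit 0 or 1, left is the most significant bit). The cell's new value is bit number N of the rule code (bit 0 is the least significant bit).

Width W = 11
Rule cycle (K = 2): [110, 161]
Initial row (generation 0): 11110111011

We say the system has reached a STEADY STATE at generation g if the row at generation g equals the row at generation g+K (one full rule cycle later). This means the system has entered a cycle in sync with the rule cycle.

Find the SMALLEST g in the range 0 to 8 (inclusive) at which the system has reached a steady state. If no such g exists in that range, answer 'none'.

Gen 0: 11110111011
Gen 1 (rule 110): 10011101111
Gen 2 (rule 161): 00001010110
Gen 3 (rule 110): 00011111110
Gen 4 (rule 161): 11001111100
Gen 5 (rule 110): 11011000100
Gen 6 (rule 161): 00100010001
Gen 7 (rule 110): 01100110011
Gen 8 (rule 161): 00000000000
Gen 9 (rule 110): 00000000000
Gen 10 (rule 161): 11111111111

Answer: none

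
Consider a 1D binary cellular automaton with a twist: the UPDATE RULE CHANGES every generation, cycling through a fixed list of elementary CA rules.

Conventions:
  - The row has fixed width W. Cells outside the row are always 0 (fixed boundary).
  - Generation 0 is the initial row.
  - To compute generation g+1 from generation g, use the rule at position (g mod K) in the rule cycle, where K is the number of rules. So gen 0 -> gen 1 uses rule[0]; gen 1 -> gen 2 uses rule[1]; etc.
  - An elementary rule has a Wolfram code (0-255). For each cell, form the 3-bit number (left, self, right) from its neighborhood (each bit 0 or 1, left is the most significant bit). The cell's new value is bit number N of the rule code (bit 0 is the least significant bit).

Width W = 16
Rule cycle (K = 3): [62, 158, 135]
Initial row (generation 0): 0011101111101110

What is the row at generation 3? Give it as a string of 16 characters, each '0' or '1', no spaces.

Answer: 0000100101000010

Derivation:
Gen 0: 0011101111101110
Gen 1 (rule 62): 0110011000011001
Gen 2 (rule 158): 1101110100110111
Gen 3 (rule 135): 0000100101000010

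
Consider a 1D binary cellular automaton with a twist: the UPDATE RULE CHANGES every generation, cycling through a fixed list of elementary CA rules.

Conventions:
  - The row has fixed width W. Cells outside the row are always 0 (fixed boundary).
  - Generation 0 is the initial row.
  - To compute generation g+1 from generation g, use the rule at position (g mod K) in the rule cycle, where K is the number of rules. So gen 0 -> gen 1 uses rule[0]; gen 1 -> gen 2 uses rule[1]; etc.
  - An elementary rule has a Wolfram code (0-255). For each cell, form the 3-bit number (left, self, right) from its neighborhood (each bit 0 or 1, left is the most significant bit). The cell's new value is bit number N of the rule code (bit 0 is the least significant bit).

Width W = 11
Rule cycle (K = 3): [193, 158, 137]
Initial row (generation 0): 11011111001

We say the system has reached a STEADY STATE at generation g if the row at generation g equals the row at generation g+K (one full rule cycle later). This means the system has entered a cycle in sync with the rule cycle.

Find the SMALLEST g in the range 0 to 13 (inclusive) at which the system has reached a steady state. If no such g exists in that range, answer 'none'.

Gen 0: 11011111001
Gen 1 (rule 193): 01001111000
Gen 2 (rule 158): 11111110100
Gen 3 (rule 137): 11111100001
Gen 4 (rule 193): 01111101100
Gen 5 (rule 158): 11111001010
Gen 6 (rule 137): 11110000000
Gen 7 (rule 193): 01110111111
Gen 8 (rule 158): 11100111110
Gen 9 (rule 137): 11000111100
Gen 10 (rule 193): 01010011101
Gen 11 (rule 158): 11011111001
Gen 12 (rule 137): 10011110000
Gen 13 (rule 193): 00001110111
Gen 14 (rule 158): 00011100110
Gen 15 (rule 137): 11011000100
Gen 16 (rule 193): 01001010001

Answer: none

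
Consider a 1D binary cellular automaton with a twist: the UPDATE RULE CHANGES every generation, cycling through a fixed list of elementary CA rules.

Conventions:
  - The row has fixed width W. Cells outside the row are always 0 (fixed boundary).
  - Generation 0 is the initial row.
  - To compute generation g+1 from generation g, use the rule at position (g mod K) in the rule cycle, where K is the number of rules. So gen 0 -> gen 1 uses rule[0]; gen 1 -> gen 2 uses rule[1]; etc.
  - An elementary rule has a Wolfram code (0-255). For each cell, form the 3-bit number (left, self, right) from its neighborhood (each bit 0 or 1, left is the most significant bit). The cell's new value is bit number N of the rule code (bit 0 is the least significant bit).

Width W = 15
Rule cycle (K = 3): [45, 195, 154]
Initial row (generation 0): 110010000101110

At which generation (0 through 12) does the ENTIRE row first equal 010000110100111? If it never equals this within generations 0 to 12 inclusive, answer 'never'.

Gen 0: 110010000101110
Gen 1 (rule 45): 100010110111000
Gen 2 (rule 195): 001100010011011
Gen 3 (rule 154): 011010101110010
Gen 4 (rule 45): 010111111000010
Gen 5 (rule 195): 100011111011100
Gen 6 (rule 154): 010111110011010
Gen 7 (rule 45): 011100000010110
Gen 8 (rule 195): 101101111100010
Gen 9 (rule 154): 001001111010101
Gen 10 (rule 45): 101001000111111
Gen 11 (rule 195): 000010011011111
Gen 12 (rule 154): 000101110011110

Answer: never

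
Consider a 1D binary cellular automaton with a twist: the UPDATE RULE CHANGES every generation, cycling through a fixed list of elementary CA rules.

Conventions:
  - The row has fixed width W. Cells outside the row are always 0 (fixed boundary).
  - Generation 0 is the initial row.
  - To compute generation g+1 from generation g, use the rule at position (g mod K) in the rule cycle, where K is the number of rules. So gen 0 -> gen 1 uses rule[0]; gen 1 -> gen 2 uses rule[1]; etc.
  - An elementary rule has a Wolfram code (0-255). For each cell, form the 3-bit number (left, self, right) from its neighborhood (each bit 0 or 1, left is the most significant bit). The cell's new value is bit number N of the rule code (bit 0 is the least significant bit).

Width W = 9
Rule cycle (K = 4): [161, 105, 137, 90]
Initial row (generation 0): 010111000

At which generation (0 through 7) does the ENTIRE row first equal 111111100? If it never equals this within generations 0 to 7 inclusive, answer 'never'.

Gen 0: 010111000
Gen 1 (rule 161): 001010011
Gen 2 (rule 105): 100100011
Gen 3 (rule 137): 000001010
Gen 4 (rule 90): 000010001
Gen 5 (rule 161): 111000100
Gen 6 (rule 105): 101010001
Gen 7 (rule 137): 000000100

Answer: never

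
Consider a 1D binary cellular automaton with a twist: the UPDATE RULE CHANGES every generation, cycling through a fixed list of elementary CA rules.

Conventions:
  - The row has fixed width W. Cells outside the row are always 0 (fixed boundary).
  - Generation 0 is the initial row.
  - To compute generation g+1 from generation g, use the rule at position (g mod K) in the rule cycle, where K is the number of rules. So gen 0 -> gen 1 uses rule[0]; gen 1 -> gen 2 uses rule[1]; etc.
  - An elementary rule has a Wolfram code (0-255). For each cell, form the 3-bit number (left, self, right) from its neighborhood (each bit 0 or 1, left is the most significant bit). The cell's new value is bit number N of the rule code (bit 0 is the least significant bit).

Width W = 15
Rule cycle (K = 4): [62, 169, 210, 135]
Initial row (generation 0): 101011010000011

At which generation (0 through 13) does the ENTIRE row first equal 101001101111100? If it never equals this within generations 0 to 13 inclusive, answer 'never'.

Gen 0: 101011010000011
Gen 1 (rule 62): 111110111000110
Gen 2 (rule 169): 111101110010100
Gen 3 (rule 210): 011100111100010
Gen 4 (rule 135): 101001011001110
Gen 5 (rule 62): 111111110111001
Gen 6 (rule 169): 111111101110000
Gen 7 (rule 210): 011111100111000
Gen 8 (rule 135): 101111001010011
Gen 9 (rule 62): 111000111111110
Gen 10 (rule 169): 110010111111100
Gen 11 (rule 210): 011100011111110
Gen 12 (rule 135): 101001101111100
Gen 13 (rule 62): 111111011000010

Answer: 12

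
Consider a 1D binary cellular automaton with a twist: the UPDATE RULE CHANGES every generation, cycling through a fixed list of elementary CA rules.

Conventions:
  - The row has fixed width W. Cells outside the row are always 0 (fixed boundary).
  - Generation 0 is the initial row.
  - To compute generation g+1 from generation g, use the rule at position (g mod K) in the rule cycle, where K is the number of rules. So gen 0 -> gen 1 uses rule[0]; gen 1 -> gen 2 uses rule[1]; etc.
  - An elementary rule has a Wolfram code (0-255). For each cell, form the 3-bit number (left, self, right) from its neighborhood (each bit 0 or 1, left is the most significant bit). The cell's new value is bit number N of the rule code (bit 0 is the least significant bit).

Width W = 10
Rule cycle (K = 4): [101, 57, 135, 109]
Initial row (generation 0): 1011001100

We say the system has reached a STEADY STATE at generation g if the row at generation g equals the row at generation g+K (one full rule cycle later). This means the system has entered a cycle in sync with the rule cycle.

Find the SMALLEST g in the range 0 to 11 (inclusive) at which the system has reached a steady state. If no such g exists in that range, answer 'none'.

Gen 0: 1011001100
Gen 1 (rule 101): 1101000101
Gen 2 (rule 57): 1010110010
Gen 3 (rule 135): 1010000110
Gen 4 (rule 109): 1110110110
Gen 5 (rule 101): 0011011010
Gen 6 (rule 57): 1010110101
Gen 7 (rule 135): 1010000101
Gen 8 (rule 109): 1110110111
Gen 9 (rule 101): 0011011001
Gen 10 (rule 57): 1010110100
Gen 11 (rule 135): 1010000101
Gen 12 (rule 109): 1110110111
Gen 13 (rule 101): 0011011001
Gen 14 (rule 57): 1010110100
Gen 15 (rule 135): 1010000101

Answer: 7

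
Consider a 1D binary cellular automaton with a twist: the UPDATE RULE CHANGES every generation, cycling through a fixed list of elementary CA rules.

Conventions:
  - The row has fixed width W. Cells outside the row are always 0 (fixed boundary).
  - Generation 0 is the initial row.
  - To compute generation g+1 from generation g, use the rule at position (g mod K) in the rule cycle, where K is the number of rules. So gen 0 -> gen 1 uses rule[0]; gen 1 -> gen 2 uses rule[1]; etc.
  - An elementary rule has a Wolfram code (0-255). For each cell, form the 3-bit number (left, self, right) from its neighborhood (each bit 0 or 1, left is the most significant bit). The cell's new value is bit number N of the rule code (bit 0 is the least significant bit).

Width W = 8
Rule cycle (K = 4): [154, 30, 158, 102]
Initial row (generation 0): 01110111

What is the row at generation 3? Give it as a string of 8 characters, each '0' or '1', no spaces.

Gen 0: 01110111
Gen 1 (rule 154): 11100110
Gen 2 (rule 30): 10011101
Gen 3 (rule 158): 11111001

Answer: 11111001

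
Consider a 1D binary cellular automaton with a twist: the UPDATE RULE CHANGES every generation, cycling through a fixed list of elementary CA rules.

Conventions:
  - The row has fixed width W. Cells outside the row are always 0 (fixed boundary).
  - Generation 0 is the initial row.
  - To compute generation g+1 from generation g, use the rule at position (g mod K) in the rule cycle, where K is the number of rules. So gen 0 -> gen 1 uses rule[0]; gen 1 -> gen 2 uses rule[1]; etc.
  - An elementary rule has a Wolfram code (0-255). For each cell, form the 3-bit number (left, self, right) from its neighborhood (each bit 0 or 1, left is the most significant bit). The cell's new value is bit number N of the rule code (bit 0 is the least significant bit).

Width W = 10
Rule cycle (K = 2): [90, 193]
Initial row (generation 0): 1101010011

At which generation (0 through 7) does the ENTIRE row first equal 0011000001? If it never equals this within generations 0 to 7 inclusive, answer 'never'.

Answer: never

Derivation:
Gen 0: 1101010011
Gen 1 (rule 90): 1100001111
Gen 2 (rule 193): 0101100111
Gen 3 (rule 90): 1001111101
Gen 4 (rule 193): 0000111100
Gen 5 (rule 90): 0001100110
Gen 6 (rule 193): 1100100010
Gen 7 (rule 90): 1111010101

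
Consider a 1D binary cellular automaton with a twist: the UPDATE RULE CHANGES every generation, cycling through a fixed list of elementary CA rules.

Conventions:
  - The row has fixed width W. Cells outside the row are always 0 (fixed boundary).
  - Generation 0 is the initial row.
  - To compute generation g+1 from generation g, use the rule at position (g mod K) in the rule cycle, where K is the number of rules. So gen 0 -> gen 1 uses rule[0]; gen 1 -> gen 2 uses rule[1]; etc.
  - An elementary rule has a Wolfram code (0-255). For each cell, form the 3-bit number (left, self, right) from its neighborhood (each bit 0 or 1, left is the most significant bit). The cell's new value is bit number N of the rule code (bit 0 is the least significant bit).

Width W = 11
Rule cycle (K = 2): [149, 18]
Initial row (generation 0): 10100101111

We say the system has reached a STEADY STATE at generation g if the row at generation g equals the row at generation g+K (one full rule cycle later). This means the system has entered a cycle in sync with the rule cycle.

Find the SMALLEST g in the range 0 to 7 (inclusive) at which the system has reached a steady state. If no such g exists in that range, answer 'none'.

Answer: 6

Derivation:
Gen 0: 10100101111
Gen 1 (rule 149): 10110100110
Gen 2 (rule 18): 00000011001
Gen 3 (rule 149): 11111000101
Gen 4 (rule 18): 00000101000
Gen 5 (rule 149): 11110101111
Gen 6 (rule 18): 00000000000
Gen 7 (rule 149): 11111111111
Gen 8 (rule 18): 00000000000
Gen 9 (rule 149): 11111111111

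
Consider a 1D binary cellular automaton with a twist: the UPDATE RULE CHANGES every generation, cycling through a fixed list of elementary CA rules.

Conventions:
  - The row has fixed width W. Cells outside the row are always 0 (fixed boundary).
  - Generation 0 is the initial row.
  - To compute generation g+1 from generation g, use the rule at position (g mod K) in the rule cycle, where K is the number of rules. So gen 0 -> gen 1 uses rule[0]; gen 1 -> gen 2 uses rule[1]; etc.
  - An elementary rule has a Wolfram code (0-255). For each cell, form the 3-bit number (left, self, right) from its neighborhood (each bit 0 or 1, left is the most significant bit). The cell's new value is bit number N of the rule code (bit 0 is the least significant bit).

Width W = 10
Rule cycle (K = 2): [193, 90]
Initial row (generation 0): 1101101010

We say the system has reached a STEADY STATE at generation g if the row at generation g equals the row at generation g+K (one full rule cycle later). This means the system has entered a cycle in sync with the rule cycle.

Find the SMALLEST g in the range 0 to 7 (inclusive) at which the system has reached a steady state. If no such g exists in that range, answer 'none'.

Answer: none

Derivation:
Gen 0: 1101101010
Gen 1 (rule 193): 0100100000
Gen 2 (rule 90): 1011010000
Gen 3 (rule 193): 0001000111
Gen 4 (rule 90): 0010101101
Gen 5 (rule 193): 1000000100
Gen 6 (rule 90): 0100001010
Gen 7 (rule 193): 0001100000
Gen 8 (rule 90): 0011110000
Gen 9 (rule 193): 1001110111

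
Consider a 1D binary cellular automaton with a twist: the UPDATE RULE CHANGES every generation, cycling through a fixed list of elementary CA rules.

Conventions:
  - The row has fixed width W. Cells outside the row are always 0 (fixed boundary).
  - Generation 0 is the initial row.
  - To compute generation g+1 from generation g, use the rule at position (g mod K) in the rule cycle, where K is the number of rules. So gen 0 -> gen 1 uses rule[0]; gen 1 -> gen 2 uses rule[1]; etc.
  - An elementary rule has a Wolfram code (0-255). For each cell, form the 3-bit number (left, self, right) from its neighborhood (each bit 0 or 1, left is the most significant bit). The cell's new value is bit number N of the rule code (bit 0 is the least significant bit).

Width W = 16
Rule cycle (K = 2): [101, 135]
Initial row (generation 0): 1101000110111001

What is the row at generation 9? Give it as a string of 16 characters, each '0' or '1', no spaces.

Gen 0: 1101000110111001
Gen 1 (rule 101): 0111010011001001
Gen 2 (rule 135): 1010010100011011
Gen 3 (rule 101): 1110011101001101
Gen 4 (rule 135): 0100101001010001
Gen 5 (rule 101): 0100111001110101
Gen 6 (rule 135): 1101010010100101
Gen 7 (rule 101): 0111110011100111
Gen 8 (rule 135): 1011100101001010
Gen 9 (rule 101): 1100100111001110

Answer: 1100100111001110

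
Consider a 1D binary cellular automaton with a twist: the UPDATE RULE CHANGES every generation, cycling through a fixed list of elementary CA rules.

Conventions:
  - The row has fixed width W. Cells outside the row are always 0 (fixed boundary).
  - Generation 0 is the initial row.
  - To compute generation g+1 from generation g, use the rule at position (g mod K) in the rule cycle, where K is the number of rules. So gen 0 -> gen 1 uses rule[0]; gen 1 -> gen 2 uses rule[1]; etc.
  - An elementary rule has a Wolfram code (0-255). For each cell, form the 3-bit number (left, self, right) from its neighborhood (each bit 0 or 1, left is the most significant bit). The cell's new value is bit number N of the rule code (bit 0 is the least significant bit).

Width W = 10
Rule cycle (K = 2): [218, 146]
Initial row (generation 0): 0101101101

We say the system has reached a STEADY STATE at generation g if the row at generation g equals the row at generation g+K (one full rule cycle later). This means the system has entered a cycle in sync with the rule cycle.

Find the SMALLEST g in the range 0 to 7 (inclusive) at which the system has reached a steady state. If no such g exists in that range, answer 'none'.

Gen 0: 0101101101
Gen 1 (rule 218): 1001101100
Gen 2 (rule 146): 0110000010
Gen 3 (rule 218): 1111000101
Gen 4 (rule 146): 0110101000
Gen 5 (rule 218): 1110000100
Gen 6 (rule 146): 0101001010
Gen 7 (rule 218): 1000110001
Gen 8 (rule 146): 0101001010
Gen 9 (rule 218): 1000110001

Answer: 6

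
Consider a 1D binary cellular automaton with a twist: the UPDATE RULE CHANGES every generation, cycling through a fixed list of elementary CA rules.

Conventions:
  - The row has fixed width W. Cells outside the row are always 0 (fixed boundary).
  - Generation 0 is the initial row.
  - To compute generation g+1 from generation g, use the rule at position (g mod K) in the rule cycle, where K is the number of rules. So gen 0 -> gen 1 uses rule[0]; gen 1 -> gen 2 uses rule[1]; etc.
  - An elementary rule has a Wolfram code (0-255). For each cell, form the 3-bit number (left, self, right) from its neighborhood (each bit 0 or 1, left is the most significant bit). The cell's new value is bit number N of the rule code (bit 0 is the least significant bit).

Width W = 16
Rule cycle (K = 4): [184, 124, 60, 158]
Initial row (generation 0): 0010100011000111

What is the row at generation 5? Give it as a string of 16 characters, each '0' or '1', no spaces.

Answer: 0011011010110101

Derivation:
Gen 0: 0010100011000111
Gen 1 (rule 184): 0001010010100110
Gen 2 (rule 124): 0001111011110111
Gen 3 (rule 60): 0001000110001100
Gen 4 (rule 158): 0011101101011010
Gen 5 (rule 184): 0011011010110101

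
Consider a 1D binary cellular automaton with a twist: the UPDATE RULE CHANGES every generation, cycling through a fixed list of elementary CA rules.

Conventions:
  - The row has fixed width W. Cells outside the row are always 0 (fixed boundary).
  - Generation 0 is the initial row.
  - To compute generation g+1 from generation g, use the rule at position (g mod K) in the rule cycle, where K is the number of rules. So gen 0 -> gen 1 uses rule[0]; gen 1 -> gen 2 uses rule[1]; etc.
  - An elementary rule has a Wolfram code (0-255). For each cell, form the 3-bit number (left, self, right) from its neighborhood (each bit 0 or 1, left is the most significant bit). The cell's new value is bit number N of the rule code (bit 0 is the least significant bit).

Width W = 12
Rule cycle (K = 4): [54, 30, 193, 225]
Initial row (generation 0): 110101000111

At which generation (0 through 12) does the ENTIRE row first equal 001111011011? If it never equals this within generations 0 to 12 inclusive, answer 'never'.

Gen 0: 110101000111
Gen 1 (rule 54): 001111101000
Gen 2 (rule 30): 011000001100
Gen 3 (rule 193): 001011100101
Gen 4 (rule 225): 100101100010
Gen 5 (rule 54): 111110010111
Gen 6 (rule 30): 100001110100
Gen 7 (rule 193): 001100110001
Gen 8 (rule 225): 100100010100
Gen 9 (rule 54): 111110111110
Gen 10 (rule 30): 100000100001
Gen 11 (rule 193): 001110001100
Gen 12 (rule 225): 100110100101

Answer: never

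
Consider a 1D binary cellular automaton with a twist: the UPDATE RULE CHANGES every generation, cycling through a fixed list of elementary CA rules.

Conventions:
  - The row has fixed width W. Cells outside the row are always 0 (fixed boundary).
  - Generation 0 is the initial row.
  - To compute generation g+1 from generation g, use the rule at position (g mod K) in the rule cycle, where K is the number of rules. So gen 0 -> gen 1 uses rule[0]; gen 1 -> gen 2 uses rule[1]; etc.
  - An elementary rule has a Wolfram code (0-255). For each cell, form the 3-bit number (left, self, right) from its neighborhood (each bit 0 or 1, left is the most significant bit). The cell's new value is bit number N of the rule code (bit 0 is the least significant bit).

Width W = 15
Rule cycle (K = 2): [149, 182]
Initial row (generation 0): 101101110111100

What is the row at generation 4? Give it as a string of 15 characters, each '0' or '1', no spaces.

Answer: 010011111001010

Derivation:
Gen 0: 101101110111100
Gen 1 (rule 149): 100000100011011
Gen 2 (rule 182): 110001110100100
Gen 3 (rule 149): 001100100110111
Gen 4 (rule 182): 010011111001010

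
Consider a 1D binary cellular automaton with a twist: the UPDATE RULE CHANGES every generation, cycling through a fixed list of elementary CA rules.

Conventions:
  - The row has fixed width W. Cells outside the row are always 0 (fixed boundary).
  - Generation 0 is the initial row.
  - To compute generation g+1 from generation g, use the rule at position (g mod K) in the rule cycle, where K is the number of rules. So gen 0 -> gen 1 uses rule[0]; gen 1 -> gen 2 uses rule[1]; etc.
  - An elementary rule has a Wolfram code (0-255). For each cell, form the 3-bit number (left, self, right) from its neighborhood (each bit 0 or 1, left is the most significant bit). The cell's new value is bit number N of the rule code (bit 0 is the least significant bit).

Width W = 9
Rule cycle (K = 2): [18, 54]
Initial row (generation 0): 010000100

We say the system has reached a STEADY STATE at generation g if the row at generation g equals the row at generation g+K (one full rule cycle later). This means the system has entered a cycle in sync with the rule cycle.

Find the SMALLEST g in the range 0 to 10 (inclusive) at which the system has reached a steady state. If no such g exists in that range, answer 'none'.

Answer: 3

Derivation:
Gen 0: 010000100
Gen 1 (rule 18): 101001010
Gen 2 (rule 54): 111111111
Gen 3 (rule 18): 000000000
Gen 4 (rule 54): 000000000
Gen 5 (rule 18): 000000000
Gen 6 (rule 54): 000000000
Gen 7 (rule 18): 000000000
Gen 8 (rule 54): 000000000
Gen 9 (rule 18): 000000000
Gen 10 (rule 54): 000000000
Gen 11 (rule 18): 000000000
Gen 12 (rule 54): 000000000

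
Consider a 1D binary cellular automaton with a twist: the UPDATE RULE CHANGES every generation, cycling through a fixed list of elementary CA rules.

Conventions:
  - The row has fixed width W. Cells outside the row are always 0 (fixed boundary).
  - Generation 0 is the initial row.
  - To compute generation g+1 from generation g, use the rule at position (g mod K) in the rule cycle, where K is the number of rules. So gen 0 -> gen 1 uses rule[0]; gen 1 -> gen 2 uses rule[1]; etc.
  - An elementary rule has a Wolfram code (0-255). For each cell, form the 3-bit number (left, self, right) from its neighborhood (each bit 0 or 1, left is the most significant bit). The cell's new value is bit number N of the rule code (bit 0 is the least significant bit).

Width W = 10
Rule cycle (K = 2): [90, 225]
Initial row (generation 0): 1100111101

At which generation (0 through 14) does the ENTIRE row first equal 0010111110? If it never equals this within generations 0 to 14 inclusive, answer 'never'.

Gen 0: 1100111101
Gen 1 (rule 90): 1111100100
Gen 2 (rule 225): 0111100001
Gen 3 (rule 90): 1100110010
Gen 4 (rule 225): 0100010000
Gen 5 (rule 90): 1010101000
Gen 6 (rule 225): 0101010011
Gen 7 (rule 90): 1000001111
Gen 8 (rule 225): 0011100111
Gen 9 (rule 90): 0110111101
Gen 10 (rule 225): 0011011110
Gen 11 (rule 90): 0111010011
Gen 12 (rule 225): 0011100001
Gen 13 (rule 90): 0110110010
Gen 14 (rule 225): 0011010000

Answer: never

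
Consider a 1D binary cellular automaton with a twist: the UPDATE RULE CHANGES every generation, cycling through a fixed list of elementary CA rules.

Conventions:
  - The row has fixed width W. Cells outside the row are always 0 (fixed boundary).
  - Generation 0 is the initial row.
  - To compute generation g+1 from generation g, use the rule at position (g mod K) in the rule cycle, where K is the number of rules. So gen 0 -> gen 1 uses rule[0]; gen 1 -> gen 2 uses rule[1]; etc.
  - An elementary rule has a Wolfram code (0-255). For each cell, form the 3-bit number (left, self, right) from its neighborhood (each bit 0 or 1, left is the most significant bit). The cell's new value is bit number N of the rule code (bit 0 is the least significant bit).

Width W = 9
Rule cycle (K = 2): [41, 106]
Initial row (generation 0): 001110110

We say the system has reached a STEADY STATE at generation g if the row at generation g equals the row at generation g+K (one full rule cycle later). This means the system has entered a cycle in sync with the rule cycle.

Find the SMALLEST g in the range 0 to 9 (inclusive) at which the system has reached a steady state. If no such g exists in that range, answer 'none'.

Answer: none

Derivation:
Gen 0: 001110110
Gen 1 (rule 41): 101001100
Gen 2 (rule 106): 010011100
Gen 3 (rule 41): 000010001
Gen 4 (rule 106): 000100010
Gen 5 (rule 41): 110001000
Gen 6 (rule 106): 110010000
Gen 7 (rule 41): 100000111
Gen 8 (rule 106): 000001101
Gen 9 (rule 41): 111101010
Gen 10 (rule 106): 100110100
Gen 11 (rule 41): 000101001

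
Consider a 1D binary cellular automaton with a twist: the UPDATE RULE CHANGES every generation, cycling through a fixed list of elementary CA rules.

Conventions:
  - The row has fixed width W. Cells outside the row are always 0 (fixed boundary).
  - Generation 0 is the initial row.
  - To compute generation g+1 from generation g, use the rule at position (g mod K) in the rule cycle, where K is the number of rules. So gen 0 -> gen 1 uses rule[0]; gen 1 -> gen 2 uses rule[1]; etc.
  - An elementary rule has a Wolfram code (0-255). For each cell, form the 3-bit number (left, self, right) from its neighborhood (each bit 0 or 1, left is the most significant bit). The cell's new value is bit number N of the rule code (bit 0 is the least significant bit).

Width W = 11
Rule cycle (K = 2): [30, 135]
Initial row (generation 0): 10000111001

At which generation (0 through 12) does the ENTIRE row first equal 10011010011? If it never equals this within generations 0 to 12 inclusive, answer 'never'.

Gen 0: 10000111001
Gen 1 (rule 30): 11001100111
Gen 2 (rule 135): 00010001010
Gen 3 (rule 30): 00111011011
Gen 4 (rule 135): 11010000000
Gen 5 (rule 30): 10011000000
Gen 6 (rule 135): 10100011111
Gen 7 (rule 30): 10110110000
Gen 8 (rule 135): 10000000111
Gen 9 (rule 30): 11000001100
Gen 10 (rule 135): 00011110001
Gen 11 (rule 30): 00110001011
Gen 12 (rule 135): 11000111000

Answer: never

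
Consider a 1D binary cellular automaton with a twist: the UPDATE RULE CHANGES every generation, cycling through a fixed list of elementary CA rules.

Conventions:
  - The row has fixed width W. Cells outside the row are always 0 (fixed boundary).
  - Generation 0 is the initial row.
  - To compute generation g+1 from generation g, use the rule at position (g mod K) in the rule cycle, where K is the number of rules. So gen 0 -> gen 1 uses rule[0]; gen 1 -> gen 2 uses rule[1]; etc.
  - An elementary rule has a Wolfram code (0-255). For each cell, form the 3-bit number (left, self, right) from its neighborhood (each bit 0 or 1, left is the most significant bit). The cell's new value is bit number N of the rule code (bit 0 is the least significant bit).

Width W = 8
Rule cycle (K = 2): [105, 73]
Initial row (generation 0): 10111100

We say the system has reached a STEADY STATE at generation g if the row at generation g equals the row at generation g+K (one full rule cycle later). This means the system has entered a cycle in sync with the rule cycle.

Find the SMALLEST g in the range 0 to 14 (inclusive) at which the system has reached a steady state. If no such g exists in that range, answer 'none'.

Answer: 7

Derivation:
Gen 0: 10111100
Gen 1 (rule 105): 01100101
Gen 2 (rule 73): 01100000
Gen 3 (rule 105): 01101111
Gen 4 (rule 73): 01101001
Gen 5 (rule 105): 01110000
Gen 6 (rule 73): 01010111
Gen 7 (rule 105): 00101101
Gen 8 (rule 73): 10001100
Gen 9 (rule 105): 00101101
Gen 10 (rule 73): 10001100
Gen 11 (rule 105): 00101101
Gen 12 (rule 73): 10001100
Gen 13 (rule 105): 00101101
Gen 14 (rule 73): 10001100
Gen 15 (rule 105): 00101101
Gen 16 (rule 73): 10001100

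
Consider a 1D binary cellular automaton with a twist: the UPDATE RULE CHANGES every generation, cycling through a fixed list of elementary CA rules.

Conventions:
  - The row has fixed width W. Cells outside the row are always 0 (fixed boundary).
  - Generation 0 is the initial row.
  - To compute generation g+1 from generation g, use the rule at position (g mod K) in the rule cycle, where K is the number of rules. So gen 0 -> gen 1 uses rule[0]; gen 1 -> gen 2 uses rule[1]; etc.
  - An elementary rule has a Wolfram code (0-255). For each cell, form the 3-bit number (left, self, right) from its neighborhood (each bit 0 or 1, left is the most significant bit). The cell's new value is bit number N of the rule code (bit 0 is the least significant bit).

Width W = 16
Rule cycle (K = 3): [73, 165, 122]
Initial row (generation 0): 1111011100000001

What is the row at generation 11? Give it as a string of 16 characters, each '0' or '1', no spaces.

Gen 0: 1111011100000001
Gen 1 (rule 73): 1001010101111100
Gen 2 (rule 165): 1001111110111001
Gen 3 (rule 122): 0111000011101110
Gen 4 (rule 73): 0101011010101010
Gen 5 (rule 165): 0111100111111110
Gen 6 (rule 122): 1100111100000011
Gen 7 (rule 73): 1100100101111011
Gen 8 (rule 165): 0000100110110100
Gen 9 (rule 122): 0001011111111010
Gen 10 (rule 73): 1100010000001000
Gen 11 (rule 165): 0001010111101011

Answer: 0001010111101011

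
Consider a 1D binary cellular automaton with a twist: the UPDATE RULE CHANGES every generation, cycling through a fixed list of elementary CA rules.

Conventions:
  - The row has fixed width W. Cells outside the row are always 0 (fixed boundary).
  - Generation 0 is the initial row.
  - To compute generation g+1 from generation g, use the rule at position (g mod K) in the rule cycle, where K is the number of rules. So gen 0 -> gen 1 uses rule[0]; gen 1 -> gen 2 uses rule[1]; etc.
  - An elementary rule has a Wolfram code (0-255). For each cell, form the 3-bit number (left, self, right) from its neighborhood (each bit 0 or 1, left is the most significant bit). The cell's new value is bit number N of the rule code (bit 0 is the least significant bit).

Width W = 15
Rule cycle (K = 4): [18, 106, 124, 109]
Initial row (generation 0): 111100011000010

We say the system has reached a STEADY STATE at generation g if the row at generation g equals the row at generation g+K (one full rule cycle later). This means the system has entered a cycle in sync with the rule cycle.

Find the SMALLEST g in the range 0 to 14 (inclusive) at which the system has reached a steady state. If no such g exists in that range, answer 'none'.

Answer: 9

Derivation:
Gen 0: 111100011000010
Gen 1 (rule 18): 000010100100101
Gen 2 (rule 106): 000101001001010
Gen 3 (rule 124): 000111101101111
Gen 4 (rule 109): 110100111111001
Gen 5 (rule 18): 000011000000110
Gen 6 (rule 106): 000111000001110
Gen 7 (rule 124): 000101100001011
Gen 8 (rule 109): 110111101101111
Gen 9 (rule 18): 000000000000000
Gen 10 (rule 106): 000000000000000
Gen 11 (rule 124): 000000000000000
Gen 12 (rule 109): 111111111111111
Gen 13 (rule 18): 000000000000000
Gen 14 (rule 106): 000000000000000
Gen 15 (rule 124): 000000000000000
Gen 16 (rule 109): 111111111111111
Gen 17 (rule 18): 000000000000000
Gen 18 (rule 106): 000000000000000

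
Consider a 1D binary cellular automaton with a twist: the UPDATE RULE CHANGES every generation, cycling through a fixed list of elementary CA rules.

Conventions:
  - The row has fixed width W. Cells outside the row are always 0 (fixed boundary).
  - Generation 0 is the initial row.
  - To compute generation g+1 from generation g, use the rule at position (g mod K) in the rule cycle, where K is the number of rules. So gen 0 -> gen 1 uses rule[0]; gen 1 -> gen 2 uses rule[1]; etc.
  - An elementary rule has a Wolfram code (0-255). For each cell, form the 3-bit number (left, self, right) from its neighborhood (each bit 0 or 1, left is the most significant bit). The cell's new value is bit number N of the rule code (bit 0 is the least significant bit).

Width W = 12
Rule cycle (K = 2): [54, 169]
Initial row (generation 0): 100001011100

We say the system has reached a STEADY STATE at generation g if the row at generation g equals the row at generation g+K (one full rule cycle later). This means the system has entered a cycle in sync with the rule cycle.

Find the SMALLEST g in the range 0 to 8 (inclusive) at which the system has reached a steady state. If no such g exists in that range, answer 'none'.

Answer: none

Derivation:
Gen 0: 100001011100
Gen 1 (rule 54): 110011100010
Gen 2 (rule 169): 100011001000
Gen 3 (rule 54): 110100111100
Gen 4 (rule 169): 101000111001
Gen 5 (rule 54): 111101000111
Gen 6 (rule 169): 111010010110
Gen 7 (rule 54): 000111111001
Gen 8 (rule 169): 110111110000
Gen 9 (rule 54): 001000001000
Gen 10 (rule 169): 100011100011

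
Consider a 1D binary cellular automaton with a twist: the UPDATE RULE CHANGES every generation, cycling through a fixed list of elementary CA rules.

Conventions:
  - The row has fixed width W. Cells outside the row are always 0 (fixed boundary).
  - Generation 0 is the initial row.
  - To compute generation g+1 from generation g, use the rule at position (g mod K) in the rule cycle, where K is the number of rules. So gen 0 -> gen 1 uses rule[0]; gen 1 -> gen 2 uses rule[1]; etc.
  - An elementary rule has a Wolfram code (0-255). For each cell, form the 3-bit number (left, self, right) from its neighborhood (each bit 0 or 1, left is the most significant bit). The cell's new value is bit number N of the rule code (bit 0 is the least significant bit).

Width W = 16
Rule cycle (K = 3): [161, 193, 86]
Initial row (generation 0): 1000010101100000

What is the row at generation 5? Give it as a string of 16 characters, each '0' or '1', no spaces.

Gen 0: 1000010101100000
Gen 1 (rule 161): 0011001010001111
Gen 2 (rule 193): 1001000000100111
Gen 3 (rule 86): 1111100001111001
Gen 4 (rule 161): 0111001100110000
Gen 5 (rule 193): 0011000100010111

Answer: 0011000100010111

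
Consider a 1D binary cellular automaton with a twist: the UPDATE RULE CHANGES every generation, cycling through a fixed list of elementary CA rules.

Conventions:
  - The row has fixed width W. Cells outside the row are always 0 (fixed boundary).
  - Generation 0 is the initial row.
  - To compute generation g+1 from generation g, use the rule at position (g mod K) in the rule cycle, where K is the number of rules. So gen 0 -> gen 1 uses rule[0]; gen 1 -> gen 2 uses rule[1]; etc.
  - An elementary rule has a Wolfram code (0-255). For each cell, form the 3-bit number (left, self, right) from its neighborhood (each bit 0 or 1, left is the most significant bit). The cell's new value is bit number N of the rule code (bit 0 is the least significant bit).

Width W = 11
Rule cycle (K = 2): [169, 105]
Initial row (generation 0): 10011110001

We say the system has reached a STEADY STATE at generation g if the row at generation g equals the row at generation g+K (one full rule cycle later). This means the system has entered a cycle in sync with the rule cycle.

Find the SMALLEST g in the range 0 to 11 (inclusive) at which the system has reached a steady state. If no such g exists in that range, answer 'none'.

Gen 0: 10011110001
Gen 1 (rule 169): 00011100100
Gen 2 (rule 105): 11010100001
Gen 3 (rule 169): 10101001100
Gen 4 (rule 105): 01010001101
Gen 5 (rule 169): 00100101010
Gen 6 (rule 105): 10000010100
Gen 7 (rule 169): 00111001001
Gen 8 (rule 105): 10101000000
Gen 9 (rule 169): 01010011111
Gen 10 (rule 105): 00100010001
Gen 11 (rule 169): 10001000100
Gen 12 (rule 105): 00100010001
Gen 13 (rule 169): 10001000100

Answer: 10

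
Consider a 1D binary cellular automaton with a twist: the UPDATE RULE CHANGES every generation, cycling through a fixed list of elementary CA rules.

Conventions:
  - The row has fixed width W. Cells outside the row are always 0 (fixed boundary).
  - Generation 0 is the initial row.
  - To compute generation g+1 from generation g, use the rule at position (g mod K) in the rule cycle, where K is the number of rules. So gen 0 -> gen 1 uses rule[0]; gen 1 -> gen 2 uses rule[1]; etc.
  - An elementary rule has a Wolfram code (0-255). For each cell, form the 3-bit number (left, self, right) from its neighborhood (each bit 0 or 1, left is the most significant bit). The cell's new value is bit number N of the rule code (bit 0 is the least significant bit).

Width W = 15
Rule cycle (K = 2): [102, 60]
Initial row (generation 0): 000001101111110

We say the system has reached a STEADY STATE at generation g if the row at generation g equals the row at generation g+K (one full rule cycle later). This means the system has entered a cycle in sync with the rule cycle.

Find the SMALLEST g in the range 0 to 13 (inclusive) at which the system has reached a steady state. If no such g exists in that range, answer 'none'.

Gen 0: 000001101111110
Gen 1 (rule 102): 000010110000010
Gen 2 (rule 60): 000011101000011
Gen 3 (rule 102): 000100111000101
Gen 4 (rule 60): 000110100100111
Gen 5 (rule 102): 001011101101001
Gen 6 (rule 60): 001110011011101
Gen 7 (rule 102): 010010101100111
Gen 8 (rule 60): 011011111010100
Gen 9 (rule 102): 101100001111100
Gen 10 (rule 60): 111010001000010
Gen 11 (rule 102): 001110011000110
Gen 12 (rule 60): 001001010100101
Gen 13 (rule 102): 011011111101111
Gen 14 (rule 60): 010110000011000
Gen 15 (rule 102): 111010000101000

Answer: none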